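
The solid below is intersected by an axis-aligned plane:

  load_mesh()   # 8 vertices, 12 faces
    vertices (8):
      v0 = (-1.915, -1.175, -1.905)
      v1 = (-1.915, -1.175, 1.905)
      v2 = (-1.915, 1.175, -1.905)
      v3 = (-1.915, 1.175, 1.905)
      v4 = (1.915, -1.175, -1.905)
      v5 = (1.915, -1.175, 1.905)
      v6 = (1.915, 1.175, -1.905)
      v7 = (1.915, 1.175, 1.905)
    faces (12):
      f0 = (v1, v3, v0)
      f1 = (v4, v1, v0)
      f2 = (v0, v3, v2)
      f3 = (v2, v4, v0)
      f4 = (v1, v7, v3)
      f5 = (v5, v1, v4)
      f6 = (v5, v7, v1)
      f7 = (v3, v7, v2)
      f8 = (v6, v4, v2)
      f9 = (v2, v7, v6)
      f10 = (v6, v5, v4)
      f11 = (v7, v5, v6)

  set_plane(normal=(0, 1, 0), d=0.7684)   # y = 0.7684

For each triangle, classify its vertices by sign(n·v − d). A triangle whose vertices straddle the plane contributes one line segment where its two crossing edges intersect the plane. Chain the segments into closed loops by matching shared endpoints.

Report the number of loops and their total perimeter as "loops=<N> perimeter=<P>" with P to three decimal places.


loops=1 perimeter=15.280

Straddling triangles (8 of 12):
  (v1,v3,v0) [-+-] → (-1.915, 0.7684, 1.905)–(-1.915, 0.7684, 1.24579)  len=0.6592
  (v0,v3,v2) [-++] → (-1.915, 0.7684, 1.24579)–(-1.915, 0.7684, -1.905)  len=3.1508
  (v2,v4,v0) [+--] → (-1.25233, 0.7684, -1.905)–(-1.915, 0.7684, -1.905)  len=0.6627
  (v1,v7,v3) [-++] → (1.25233, 0.7684, 1.905)–(-1.915, 0.7684, 1.905)  len=3.1673
  (v5,v7,v1) [-+-] → (1.915, 0.7684, 1.905)–(1.25233, 0.7684, 1.905)  len=0.6627
  (v6,v4,v2) [+-+] → (1.915, 0.7684, -1.905)–(-1.25233, 0.7684, -1.905)  len=3.1673
  (v6,v5,v4) [+--] → (1.915, 0.7684, -1.24579)–(1.915, 0.7684, -1.905)  len=0.6592
  (v7,v5,v6) [+-+] → (1.915, 0.7684, 1.905)–(1.915, 0.7684, -1.24579)  len=3.1508

Chained into 1 loop(s):
  loop 1: 8 segments, perimeter = 15.2800
Total perimeter = 15.280


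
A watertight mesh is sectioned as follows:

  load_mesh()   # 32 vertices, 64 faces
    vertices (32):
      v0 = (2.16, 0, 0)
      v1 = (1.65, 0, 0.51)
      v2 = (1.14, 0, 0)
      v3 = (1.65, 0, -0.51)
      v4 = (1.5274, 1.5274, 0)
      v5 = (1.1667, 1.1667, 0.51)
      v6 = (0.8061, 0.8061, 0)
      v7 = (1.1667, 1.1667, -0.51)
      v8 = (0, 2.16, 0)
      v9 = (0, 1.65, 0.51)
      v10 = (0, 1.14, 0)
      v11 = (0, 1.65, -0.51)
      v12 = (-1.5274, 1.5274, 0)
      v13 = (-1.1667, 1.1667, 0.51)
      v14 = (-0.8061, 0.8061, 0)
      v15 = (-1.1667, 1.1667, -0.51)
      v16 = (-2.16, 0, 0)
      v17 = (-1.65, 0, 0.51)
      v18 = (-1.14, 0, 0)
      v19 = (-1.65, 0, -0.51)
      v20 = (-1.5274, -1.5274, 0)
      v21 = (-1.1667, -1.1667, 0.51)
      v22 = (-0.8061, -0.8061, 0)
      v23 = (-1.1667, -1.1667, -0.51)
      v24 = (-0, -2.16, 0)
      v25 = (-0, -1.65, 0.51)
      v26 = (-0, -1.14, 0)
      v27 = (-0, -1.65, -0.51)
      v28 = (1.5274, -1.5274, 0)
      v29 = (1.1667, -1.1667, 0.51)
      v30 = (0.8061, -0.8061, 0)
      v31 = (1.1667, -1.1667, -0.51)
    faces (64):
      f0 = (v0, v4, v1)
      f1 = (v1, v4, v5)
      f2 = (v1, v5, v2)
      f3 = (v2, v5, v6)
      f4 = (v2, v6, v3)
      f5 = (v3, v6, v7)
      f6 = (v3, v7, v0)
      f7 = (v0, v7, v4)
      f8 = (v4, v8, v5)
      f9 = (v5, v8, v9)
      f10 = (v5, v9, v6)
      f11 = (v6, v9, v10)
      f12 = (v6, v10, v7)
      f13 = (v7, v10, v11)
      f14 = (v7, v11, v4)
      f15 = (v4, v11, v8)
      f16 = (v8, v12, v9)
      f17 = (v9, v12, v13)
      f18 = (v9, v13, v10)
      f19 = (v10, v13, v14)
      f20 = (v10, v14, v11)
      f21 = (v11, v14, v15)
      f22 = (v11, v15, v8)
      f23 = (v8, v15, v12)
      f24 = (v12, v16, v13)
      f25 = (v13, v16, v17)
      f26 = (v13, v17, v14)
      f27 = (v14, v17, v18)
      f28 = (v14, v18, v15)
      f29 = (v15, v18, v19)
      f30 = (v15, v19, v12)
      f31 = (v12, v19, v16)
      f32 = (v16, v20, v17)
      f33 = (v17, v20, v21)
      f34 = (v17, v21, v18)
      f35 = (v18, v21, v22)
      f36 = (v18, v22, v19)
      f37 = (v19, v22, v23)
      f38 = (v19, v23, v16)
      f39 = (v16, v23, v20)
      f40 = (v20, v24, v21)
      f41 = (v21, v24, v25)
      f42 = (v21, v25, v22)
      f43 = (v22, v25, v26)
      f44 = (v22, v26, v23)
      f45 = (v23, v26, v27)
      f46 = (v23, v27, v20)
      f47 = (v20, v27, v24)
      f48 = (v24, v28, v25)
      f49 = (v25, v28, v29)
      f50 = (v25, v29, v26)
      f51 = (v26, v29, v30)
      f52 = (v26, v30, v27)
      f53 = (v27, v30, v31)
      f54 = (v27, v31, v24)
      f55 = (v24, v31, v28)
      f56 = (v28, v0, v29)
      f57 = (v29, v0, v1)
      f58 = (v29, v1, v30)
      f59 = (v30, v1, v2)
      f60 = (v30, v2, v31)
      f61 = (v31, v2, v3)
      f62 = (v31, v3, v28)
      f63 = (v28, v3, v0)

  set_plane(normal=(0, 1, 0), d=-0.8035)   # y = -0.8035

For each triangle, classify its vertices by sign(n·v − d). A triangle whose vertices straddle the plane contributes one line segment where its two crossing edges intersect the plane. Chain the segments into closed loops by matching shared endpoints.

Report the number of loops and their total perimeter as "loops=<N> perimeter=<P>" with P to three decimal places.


loops=2 perimeter=5.770

Straddling triangles (16 of 64):
  (v16,v20,v17) [+-+] → (-1.82722, -0.8035, 0)–(-1.58551, -0.8035, 0.241711)  len=0.3418
  (v17,v20,v21) [+--] → (-1.58551, -0.8035, 0.241711)–(-1.31715, -0.8035, 0.51)  len=0.3795
  (v17,v21,v18) [+-+] → (-1.31715, -0.8035, 0.51)–(-1.15839, -0.8035, 0.351234)  len=0.2245
  (v18,v21,v22) [+--] → (-1.15839, -0.8035, 0.351234)–(-0.807177, -0.8035, 0)  len=0.4967
  (v18,v22,v19) [+-+] → (-0.807177, -0.8035, 0)–(-0.808822, -0.8035, -0.00164496)  len=0.0023
  (v19,v22,v23) [+--] → (-0.808822, -0.8035, -0.00164496)–(-1.31715, -0.8035, -0.51)  len=0.7189
  (v19,v23,v16) [+-+] → (-1.31715, -0.8035, -0.51)–(-1.47592, -0.8035, -0.351234)  len=0.2245
  (v16,v23,v20) [+--] → (-1.47592, -0.8035, -0.351234)–(-1.82722, -0.8035, 0)  len=0.4968
  (v28,v0,v29) [-+-] → (1.82722, -0.8035, 0)–(1.47592, -0.8035, 0.351234)  len=0.4968
  (v29,v0,v1) [-++] → (1.47592, -0.8035, 0.351234)–(1.31715, -0.8035, 0.51)  len=0.2245
  (v29,v1,v30) [-+-] → (1.31715, -0.8035, 0.51)–(0.808822, -0.8035, 0.00164496)  len=0.7189
  (v30,v1,v2) [-++] → (0.808822, -0.8035, 0.00164496)–(0.807177, -0.8035, 0)  len=0.0023
  (v30,v2,v31) [-+-] → (0.807177, -0.8035, 0)–(1.15839, -0.8035, -0.351234)  len=0.4967
  (v31,v2,v3) [-++] → (1.15839, -0.8035, -0.351234)–(1.31715, -0.8035, -0.51)  len=0.2245
  (v31,v3,v28) [-+-] → (1.31715, -0.8035, -0.51)–(1.58551, -0.8035, -0.241711)  len=0.3795
  (v28,v3,v0) [-++] → (1.58551, -0.8035, -0.241711)–(1.82722, -0.8035, 0)  len=0.3418

Chained into 2 loop(s):
  loop 1: 8 segments, perimeter = 2.8851
  loop 2: 8 segments, perimeter = 2.8851
Total perimeter = 5.770


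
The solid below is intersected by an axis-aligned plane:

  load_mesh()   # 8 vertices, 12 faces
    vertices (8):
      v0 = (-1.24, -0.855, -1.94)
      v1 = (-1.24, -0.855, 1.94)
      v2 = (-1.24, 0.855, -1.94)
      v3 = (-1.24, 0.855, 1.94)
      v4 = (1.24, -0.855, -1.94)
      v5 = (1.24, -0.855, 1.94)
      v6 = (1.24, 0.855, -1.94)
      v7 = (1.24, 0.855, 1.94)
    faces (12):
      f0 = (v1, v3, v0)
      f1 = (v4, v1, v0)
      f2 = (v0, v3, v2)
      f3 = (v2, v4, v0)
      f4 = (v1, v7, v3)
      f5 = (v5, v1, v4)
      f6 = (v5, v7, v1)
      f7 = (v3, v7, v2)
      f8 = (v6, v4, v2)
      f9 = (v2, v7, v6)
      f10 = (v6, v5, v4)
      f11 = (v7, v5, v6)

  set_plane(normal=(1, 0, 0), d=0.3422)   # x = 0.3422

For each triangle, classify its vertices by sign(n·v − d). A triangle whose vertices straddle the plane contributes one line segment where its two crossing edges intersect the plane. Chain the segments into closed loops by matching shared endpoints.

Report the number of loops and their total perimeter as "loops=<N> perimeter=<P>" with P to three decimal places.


loops=1 perimeter=11.180

Straddling triangles (8 of 12):
  (v4,v1,v0) [+--] → (0.3422, -0.855, -0.535377)–(0.3422, -0.855, -1.94)  len=1.4046
  (v2,v4,v0) [-+-] → (0.3422, -0.235952, -1.94)–(0.3422, -0.855, -1.94)  len=0.6190
  (v1,v7,v3) [-+-] → (0.3422, 0.235952, 1.94)–(0.3422, 0.855, 1.94)  len=0.6190
  (v5,v1,v4) [+-+] → (0.3422, -0.855, 1.94)–(0.3422, -0.855, -0.535377)  len=2.4754
  (v5,v7,v1) [++-] → (0.3422, 0.235952, 1.94)–(0.3422, -0.855, 1.94)  len=1.0910
  (v3,v7,v2) [-+-] → (0.3422, 0.855, 1.94)–(0.3422, 0.855, 0.535377)  len=1.4046
  (v6,v4,v2) [++-] → (0.3422, -0.235952, -1.94)–(0.3422, 0.855, -1.94)  len=1.0910
  (v2,v7,v6) [-++] → (0.3422, 0.855, 0.535377)–(0.3422, 0.855, -1.94)  len=2.4754

Chained into 1 loop(s):
  loop 1: 8 segments, perimeter = 11.1800
Total perimeter = 11.180


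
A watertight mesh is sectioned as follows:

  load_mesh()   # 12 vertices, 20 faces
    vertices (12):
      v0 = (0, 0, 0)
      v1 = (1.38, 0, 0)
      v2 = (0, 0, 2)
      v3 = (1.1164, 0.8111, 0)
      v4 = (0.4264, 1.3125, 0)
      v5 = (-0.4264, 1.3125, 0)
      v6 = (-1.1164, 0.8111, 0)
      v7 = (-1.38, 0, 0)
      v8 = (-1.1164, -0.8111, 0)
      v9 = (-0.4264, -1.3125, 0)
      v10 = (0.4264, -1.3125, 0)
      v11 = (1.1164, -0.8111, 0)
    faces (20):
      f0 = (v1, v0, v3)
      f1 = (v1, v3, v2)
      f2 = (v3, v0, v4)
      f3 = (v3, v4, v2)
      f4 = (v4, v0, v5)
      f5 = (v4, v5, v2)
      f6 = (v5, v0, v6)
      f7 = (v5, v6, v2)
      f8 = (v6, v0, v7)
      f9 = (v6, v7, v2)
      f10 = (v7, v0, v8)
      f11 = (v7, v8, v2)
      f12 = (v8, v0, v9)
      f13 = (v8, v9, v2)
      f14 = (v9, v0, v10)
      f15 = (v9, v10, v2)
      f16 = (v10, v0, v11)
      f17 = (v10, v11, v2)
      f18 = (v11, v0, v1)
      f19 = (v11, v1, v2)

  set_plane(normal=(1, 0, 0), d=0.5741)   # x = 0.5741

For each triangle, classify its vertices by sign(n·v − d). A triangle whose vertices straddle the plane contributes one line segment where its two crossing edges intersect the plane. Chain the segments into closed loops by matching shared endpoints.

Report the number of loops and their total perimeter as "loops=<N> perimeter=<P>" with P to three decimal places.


loops=1 perimeter=5.834

Straddling triangles (8 of 20):
  (v1,v0,v3) [+-+] → (0.5741, 0, 0)–(0.5741, 0.417102, 0)  len=0.4171
  (v1,v3,v2) [++-] → (0.5741, 0.417102, 0.971516)–(0.5741, 0, 1.16797)  len=0.4611
  (v3,v0,v4) [+--] → (0.5741, 0.417102, 0)–(0.5741, 1.20517, 0)  len=0.7881
  (v3,v4,v2) [+--] → (0.5741, 1.20517, 0)–(0.5741, 0.417102, 0.971516)  len=1.2510
  (v10,v0,v11) [--+] → (0.5741, -0.417102, 0)–(0.5741, -1.20517, 0)  len=0.7881
  (v10,v11,v2) [-+-] → (0.5741, -1.20517, 0)–(0.5741, -0.417102, 0.971516)  len=1.2510
  (v11,v0,v1) [+-+] → (0.5741, -0.417102, 0)–(0.5741, 0, 0)  len=0.4171
  (v11,v1,v2) [++-] → (0.5741, 0, 1.16797)–(0.5741, -0.417102, 0.971516)  len=0.4611

Chained into 1 loop(s):
  loop 1: 8 segments, perimeter = 5.8344
Total perimeter = 5.834


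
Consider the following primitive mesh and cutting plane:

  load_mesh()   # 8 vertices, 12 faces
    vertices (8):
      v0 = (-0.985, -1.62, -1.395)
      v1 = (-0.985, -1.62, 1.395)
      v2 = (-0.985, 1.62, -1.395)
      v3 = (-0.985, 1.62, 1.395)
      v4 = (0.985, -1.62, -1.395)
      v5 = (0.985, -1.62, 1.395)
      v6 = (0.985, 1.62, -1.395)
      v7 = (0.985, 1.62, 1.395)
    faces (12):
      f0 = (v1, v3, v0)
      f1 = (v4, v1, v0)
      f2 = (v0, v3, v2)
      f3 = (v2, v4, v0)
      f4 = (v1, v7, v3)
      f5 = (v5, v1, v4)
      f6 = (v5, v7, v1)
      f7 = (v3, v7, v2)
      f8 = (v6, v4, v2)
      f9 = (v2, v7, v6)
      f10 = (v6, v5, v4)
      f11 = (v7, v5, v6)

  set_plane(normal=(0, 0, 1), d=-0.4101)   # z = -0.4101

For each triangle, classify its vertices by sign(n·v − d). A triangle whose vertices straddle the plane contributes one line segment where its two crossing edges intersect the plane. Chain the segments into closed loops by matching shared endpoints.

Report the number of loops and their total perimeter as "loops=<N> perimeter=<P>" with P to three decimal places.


loops=1 perimeter=10.420

Straddling triangles (8 of 12):
  (v1,v3,v0) [++-] → (-0.985, -0.476245, -0.4101)–(-0.985, -1.62, -0.4101)  len=1.1438
  (v4,v1,v0) [-+-] → (0.289569, -1.62, -0.4101)–(-0.985, -1.62, -0.4101)  len=1.2746
  (v0,v3,v2) [-+-] → (-0.985, -0.476245, -0.4101)–(-0.985, 1.62, -0.4101)  len=2.0962
  (v5,v1,v4) [++-] → (0.289569, -1.62, -0.4101)–(0.985, -1.62, -0.4101)  len=0.6954
  (v3,v7,v2) [++-] → (-0.289569, 1.62, -0.4101)–(-0.985, 1.62, -0.4101)  len=0.6954
  (v2,v7,v6) [-+-] → (-0.289569, 1.62, -0.4101)–(0.985, 1.62, -0.4101)  len=1.2746
  (v6,v5,v4) [-+-] → (0.985, 0.476245, -0.4101)–(0.985, -1.62, -0.4101)  len=2.0962
  (v7,v5,v6) [++-] → (0.985, 0.476245, -0.4101)–(0.985, 1.62, -0.4101)  len=1.1438

Chained into 1 loop(s):
  loop 1: 8 segments, perimeter = 10.4200
Total perimeter = 10.420


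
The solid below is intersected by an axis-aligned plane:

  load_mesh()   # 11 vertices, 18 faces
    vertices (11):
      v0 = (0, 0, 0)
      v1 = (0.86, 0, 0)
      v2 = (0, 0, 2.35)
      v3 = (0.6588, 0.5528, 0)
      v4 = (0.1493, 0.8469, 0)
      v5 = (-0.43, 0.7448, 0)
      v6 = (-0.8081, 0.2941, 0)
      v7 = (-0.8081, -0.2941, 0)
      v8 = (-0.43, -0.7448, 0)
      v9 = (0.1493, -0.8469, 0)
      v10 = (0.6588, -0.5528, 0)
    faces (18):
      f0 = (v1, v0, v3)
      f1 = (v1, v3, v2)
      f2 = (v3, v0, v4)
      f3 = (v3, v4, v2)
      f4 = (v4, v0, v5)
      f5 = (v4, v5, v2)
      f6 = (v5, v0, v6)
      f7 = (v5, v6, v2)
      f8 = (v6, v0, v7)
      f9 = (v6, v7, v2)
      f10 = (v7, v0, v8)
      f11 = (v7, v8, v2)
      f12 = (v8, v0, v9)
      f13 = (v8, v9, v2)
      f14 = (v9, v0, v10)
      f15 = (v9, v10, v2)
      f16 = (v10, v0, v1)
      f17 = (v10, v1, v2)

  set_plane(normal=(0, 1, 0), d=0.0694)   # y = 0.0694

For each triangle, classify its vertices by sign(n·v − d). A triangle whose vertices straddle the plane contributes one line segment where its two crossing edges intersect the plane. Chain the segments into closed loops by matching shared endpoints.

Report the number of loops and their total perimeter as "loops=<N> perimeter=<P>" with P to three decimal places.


loops=1 perimeter=6.281

Straddling triangles (10 of 18):
  (v1,v0,v3) [--+] → (0.0827075, 0.0694, 0)–(0.834741, 0.0694, 0)  len=0.7520
  (v1,v3,v2) [-+-] → (0.834741, 0.0694, 0)–(0.0827075, 0.0694, 2.05497)  len=2.1883
  (v3,v0,v4) [+-+] → (0.0827075, 0.0694, 0)–(0.0122345, 0.0694, 0)  len=0.0705
  (v3,v4,v2) [++-] → (0.0122345, 0.0694, 2.15743)–(0.0827075, 0.0694, 2.05497)  len=0.1244
  (v4,v0,v5) [+-+] → (0.0122345, 0.0694, 0)–(-0.0400671, 0.0694, 0)  len=0.0523
  (v4,v5,v2) [++-] → (-0.0400671, 0.0694, 2.13103)–(0.0122345, 0.0694, 2.15743)  len=0.0586
  (v5,v0,v6) [+-+] → (-0.0400671, 0.0694, 0)–(-0.190691, 0.0694, 0)  len=0.1506
  (v5,v6,v2) [++-] → (-0.190691, 0.0694, 1.79546)–(-0.0400671, 0.0694, 2.13103)  len=0.3678
  (v6,v0,v7) [+--] → (-0.190691, 0.0694, 0)–(-0.8081, 0.0694, 0)  len=0.6174
  (v6,v7,v2) [+--] → (-0.8081, 0.0694, 0)–(-0.190691, 0.0694, 1.79546)  len=1.8987

Chained into 1 loop(s):
  loop 1: 10 segments, perimeter = 6.2805
Total perimeter = 6.281


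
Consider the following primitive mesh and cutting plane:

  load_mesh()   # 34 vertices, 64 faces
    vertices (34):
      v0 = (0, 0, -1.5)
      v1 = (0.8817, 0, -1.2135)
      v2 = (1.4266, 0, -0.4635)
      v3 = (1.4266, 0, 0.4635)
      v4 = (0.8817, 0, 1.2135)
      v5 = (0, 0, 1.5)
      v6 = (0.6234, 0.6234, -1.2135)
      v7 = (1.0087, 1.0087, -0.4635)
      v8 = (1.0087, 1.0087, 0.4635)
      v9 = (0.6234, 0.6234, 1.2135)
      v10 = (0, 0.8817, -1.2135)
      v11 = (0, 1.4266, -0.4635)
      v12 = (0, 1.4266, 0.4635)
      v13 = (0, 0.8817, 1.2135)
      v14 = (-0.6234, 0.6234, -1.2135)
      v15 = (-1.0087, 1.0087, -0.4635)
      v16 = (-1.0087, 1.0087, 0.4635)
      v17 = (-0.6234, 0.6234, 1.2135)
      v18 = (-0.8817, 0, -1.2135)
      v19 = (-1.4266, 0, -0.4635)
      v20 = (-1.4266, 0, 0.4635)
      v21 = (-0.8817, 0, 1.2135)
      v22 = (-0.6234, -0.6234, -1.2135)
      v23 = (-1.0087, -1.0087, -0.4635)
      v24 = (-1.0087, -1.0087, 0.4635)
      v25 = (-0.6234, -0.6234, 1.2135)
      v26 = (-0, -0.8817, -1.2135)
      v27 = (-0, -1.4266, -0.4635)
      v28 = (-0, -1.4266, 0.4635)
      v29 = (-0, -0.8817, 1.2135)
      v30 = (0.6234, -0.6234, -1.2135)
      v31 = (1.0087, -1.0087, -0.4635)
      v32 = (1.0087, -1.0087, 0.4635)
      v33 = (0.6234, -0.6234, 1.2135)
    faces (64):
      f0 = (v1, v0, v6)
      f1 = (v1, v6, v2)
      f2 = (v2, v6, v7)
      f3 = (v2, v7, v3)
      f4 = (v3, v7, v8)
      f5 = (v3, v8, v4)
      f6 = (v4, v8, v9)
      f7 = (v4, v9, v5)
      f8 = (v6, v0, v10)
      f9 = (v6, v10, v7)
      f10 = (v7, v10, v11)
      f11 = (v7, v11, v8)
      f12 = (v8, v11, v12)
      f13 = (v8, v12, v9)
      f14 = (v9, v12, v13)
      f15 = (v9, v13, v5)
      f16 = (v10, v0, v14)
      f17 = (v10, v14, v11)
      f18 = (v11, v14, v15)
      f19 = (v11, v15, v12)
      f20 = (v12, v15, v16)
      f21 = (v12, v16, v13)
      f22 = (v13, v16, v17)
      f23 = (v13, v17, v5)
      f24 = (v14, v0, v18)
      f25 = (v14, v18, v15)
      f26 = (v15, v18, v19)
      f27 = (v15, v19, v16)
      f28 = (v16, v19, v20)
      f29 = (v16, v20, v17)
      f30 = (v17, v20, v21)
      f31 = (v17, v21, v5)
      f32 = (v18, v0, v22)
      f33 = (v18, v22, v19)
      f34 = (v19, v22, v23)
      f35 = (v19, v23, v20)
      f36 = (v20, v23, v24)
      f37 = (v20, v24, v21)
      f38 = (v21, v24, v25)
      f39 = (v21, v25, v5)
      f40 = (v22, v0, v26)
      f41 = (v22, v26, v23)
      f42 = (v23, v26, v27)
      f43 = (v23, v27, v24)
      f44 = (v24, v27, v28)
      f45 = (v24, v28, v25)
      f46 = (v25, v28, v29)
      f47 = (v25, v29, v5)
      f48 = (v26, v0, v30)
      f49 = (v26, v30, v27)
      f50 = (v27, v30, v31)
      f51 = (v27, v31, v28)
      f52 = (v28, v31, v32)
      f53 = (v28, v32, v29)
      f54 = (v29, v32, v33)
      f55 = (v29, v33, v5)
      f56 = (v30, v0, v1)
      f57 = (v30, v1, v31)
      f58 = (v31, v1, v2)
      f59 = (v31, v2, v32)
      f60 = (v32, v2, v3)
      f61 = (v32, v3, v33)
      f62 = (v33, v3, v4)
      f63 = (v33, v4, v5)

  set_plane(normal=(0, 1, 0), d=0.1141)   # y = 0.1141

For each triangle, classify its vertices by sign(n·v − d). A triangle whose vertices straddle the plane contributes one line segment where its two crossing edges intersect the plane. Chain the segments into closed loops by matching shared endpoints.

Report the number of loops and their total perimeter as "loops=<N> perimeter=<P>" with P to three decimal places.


loops=1 perimeter=9.052

Straddling triangles (20 of 64):
  (v1,v0,v6) [--+] → (0.1141, 0.1141, -1.44756)–(0.834424, 0.1141, -1.2135)  len=0.7574
  (v1,v6,v2) [-+-] → (0.834424, 0.1141, -1.2135)–(1.27959, 0.1141, -0.600771)  len=0.7574
  (v2,v6,v7) [-++] → (1.27959, 0.1141, -0.600771)–(1.37933, 0.1141, -0.4635)  len=0.1697
  (v2,v7,v3) [-+-] → (1.37933, 0.1141, -0.4635)–(1.37933, 0.1141, 0.358642)  len=0.8221
  (v3,v7,v8) [-++] → (1.37933, 0.1141, 0.358642)–(1.37933, 0.1141, 0.4635)  len=0.1049
  (v3,v8,v4) [-+-] → (1.37933, 0.1141, 0.4635)–(0.896066, 0.1141, 1.12866)  len=0.8222
  (v4,v8,v9) [-++] → (0.896066, 0.1141, 1.12866)–(0.834424, 0.1141, 1.2135)  len=0.1049
  (v4,v9,v5) [-+-] → (0.834424, 0.1141, 1.2135)–(0.1141, 0.1141, 1.44756)  len=0.7574
  (v6,v0,v10) [+-+] → (0.1141, 0.1141, -1.44756)–(0, 0.1141, -1.46292)  len=0.1151
  (v9,v13,v5) [++-] → (0, 0.1141, 1.46292)–(0.1141, 0.1141, 1.44756)  len=0.1151
  (v10,v0,v14) [+-+] → (0, 0.1141, -1.46292)–(-0.1141, 0.1141, -1.44756)  len=0.1151
  (v13,v17,v5) [++-] → (-0.1141, 0.1141, 1.44756)–(0, 0.1141, 1.46292)  len=0.1151
  (v14,v0,v18) [+--] → (-0.1141, 0.1141, -1.44756)–(-0.834424, 0.1141, -1.2135)  len=0.7574
  (v14,v18,v15) [+-+] → (-0.834424, 0.1141, -1.2135)–(-0.896066, 0.1141, -1.12866)  len=0.1049
  (v15,v18,v19) [+--] → (-0.896066, 0.1141, -1.12866)–(-1.37933, 0.1141, -0.4635)  len=0.8222
  (v15,v19,v16) [+-+] → (-1.37933, 0.1141, -0.4635)–(-1.37933, 0.1141, -0.358642)  len=0.1049
  (v16,v19,v20) [+--] → (-1.37933, 0.1141, -0.358642)–(-1.37933, 0.1141, 0.4635)  len=0.8221
  (v16,v20,v17) [+-+] → (-1.37933, 0.1141, 0.4635)–(-1.27959, 0.1141, 0.600771)  len=0.1697
  (v17,v20,v21) [+--] → (-1.27959, 0.1141, 0.600771)–(-0.834424, 0.1141, 1.2135)  len=0.7574
  (v17,v21,v5) [+--] → (-0.834424, 0.1141, 1.2135)–(-0.1141, 0.1141, 1.44756)  len=0.7574

Chained into 1 loop(s):
  loop 1: 20 segments, perimeter = 9.0523
Total perimeter = 9.052


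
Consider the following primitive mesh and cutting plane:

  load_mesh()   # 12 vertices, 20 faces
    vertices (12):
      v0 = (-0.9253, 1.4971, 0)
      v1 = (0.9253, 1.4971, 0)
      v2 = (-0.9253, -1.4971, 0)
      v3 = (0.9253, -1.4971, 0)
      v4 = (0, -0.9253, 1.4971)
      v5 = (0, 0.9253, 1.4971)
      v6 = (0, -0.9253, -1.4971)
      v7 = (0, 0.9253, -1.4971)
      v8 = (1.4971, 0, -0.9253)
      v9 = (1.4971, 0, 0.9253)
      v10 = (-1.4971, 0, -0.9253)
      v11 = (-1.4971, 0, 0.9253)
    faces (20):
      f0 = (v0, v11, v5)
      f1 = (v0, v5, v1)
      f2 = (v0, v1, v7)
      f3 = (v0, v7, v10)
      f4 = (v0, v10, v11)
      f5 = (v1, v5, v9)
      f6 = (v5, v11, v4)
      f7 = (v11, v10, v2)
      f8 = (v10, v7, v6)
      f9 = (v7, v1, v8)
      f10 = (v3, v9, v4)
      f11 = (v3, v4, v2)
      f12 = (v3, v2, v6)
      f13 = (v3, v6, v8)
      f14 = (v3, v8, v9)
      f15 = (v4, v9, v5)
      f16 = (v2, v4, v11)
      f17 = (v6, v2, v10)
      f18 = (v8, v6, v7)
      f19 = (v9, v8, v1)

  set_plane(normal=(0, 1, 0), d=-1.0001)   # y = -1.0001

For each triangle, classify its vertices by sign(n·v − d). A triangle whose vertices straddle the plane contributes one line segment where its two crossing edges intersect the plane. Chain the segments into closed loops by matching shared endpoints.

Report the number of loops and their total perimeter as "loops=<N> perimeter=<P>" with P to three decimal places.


loops=1 perimeter=7.336

Straddling triangles (8 of 20):
  (v11,v10,v2) [++-] → (-1.11512, -1.0001, -0.307177)–(-1.11512, -1.0001, 0.307177)  len=0.6144
  (v3,v9,v4) [-++] → (1.11512, -1.0001, 0.307177)–(0.121043, -1.0001, 1.30126)  len=1.4058
  (v3,v4,v2) [-+-] → (0.121043, -1.0001, 1.30126)–(-0.121043, -1.0001, 1.30126)  len=0.2421
  (v3,v2,v6) [--+] → (-0.121043, -1.0001, -1.30126)–(0.121043, -1.0001, -1.30126)  len=0.2421
  (v3,v6,v8) [-++] → (0.121043, -1.0001, -1.30126)–(1.11512, -1.0001, -0.307177)  len=1.4058
  (v3,v8,v9) [-++] → (1.11512, -1.0001, -0.307177)–(1.11512, -1.0001, 0.307177)  len=0.6144
  (v2,v4,v11) [-++] → (-0.121043, -1.0001, 1.30126)–(-1.11512, -1.0001, 0.307177)  len=1.4058
  (v6,v2,v10) [+-+] → (-0.121043, -1.0001, -1.30126)–(-1.11512, -1.0001, -0.307177)  len=1.4058

Chained into 1 loop(s):
  loop 1: 8 segments, perimeter = 7.3362
Total perimeter = 7.336


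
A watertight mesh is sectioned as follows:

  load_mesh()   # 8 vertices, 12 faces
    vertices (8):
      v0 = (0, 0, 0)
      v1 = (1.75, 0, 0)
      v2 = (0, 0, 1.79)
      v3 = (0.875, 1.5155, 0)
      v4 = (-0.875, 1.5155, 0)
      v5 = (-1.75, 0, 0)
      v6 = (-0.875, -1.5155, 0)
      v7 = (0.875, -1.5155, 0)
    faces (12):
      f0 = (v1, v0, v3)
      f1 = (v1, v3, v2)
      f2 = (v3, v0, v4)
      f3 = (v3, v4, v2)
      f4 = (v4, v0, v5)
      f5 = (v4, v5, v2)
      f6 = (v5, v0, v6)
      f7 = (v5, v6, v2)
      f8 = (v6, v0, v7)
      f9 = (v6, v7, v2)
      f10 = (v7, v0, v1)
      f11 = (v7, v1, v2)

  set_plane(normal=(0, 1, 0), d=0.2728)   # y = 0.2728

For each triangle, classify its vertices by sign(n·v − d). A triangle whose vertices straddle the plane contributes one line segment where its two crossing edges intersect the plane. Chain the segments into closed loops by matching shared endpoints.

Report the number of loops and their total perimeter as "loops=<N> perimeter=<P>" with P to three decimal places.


loops=1 perimeter=7.605

Straddling triangles (6 of 12):
  (v1,v0,v3) [--+] → (0.157506, 0.2728, 0)–(1.59249, 0.2728, 0)  len=1.4350
  (v1,v3,v2) [-+-] → (1.59249, 0.2728, 0)–(0.157506, 0.2728, 1.46779)  len=2.0527
  (v3,v0,v4) [+-+] → (0.157506, 0.2728, 0)–(-0.157506, 0.2728, 0)  len=0.3150
  (v3,v4,v2) [++-] → (-0.157506, 0.2728, 1.46779)–(0.157506, 0.2728, 1.46779)  len=0.3150
  (v4,v0,v5) [+--] → (-0.157506, 0.2728, 0)–(-1.59249, 0.2728, 0)  len=1.4350
  (v4,v5,v2) [+--] → (-1.59249, 0.2728, 0)–(-0.157506, 0.2728, 1.46779)  len=2.0527

Chained into 1 loop(s):
  loop 1: 6 segments, perimeter = 7.6054
Total perimeter = 7.605


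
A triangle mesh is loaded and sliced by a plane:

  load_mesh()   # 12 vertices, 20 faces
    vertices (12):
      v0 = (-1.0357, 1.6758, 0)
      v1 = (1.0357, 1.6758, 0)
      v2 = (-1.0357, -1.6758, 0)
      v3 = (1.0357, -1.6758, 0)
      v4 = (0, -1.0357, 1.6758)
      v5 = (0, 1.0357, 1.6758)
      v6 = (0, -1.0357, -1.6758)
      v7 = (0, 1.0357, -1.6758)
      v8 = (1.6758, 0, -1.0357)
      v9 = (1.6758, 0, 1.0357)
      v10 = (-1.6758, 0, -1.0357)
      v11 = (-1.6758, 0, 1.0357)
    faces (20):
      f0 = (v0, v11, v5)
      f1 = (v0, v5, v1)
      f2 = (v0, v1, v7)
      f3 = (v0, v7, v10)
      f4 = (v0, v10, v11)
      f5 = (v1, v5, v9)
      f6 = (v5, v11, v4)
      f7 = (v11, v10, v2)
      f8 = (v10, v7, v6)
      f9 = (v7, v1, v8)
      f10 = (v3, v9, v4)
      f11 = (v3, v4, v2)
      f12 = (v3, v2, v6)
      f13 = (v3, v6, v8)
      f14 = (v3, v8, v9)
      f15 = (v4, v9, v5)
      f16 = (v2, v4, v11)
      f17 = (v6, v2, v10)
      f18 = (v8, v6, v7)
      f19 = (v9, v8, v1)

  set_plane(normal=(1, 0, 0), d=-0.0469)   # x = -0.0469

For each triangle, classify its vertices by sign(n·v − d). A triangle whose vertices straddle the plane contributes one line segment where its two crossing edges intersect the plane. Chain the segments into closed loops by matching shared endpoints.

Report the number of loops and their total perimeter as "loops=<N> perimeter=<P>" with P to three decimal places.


loops=1 perimeter=11.205

Straddling triangles (10 of 20):
  (v0,v11,v5) [--+] → (-0.0469, 1.00671, 1.65789)–(-0.0469, 1.06469, 1.59991)  len=0.0820
  (v0,v5,v1) [-++] → (-0.0469, 1.06469, 1.59991)–(-0.0469, 1.6758, 0)  len=1.7127
  (v0,v1,v7) [-++] → (-0.0469, 1.6758, 0)–(-0.0469, 1.06469, -1.59991)  len=1.7127
  (v0,v7,v10) [-+-] → (-0.0469, 1.06469, -1.59991)–(-0.0469, 1.00671, -1.65789)  len=0.0820
  (v5,v11,v4) [+-+] → (-0.0469, 1.00671, 1.65789)–(-0.0469, -1.00671, 1.65789)  len=2.0134
  (v10,v7,v6) [-++] → (-0.0469, 1.00671, -1.65789)–(-0.0469, -1.00671, -1.65789)  len=2.0134
  (v3,v4,v2) [++-] → (-0.0469, -1.06469, 1.59991)–(-0.0469, -1.6758, 0)  len=1.7127
  (v3,v2,v6) [+-+] → (-0.0469, -1.6758, 0)–(-0.0469, -1.06469, -1.59991)  len=1.7127
  (v2,v4,v11) [-+-] → (-0.0469, -1.06469, 1.59991)–(-0.0469, -1.00671, 1.65789)  len=0.0820
  (v6,v2,v10) [+--] → (-0.0469, -1.06469, -1.59991)–(-0.0469, -1.00671, -1.65789)  len=0.0820

Chained into 1 loop(s):
  loop 1: 10 segments, perimeter = 11.2054
Total perimeter = 11.205


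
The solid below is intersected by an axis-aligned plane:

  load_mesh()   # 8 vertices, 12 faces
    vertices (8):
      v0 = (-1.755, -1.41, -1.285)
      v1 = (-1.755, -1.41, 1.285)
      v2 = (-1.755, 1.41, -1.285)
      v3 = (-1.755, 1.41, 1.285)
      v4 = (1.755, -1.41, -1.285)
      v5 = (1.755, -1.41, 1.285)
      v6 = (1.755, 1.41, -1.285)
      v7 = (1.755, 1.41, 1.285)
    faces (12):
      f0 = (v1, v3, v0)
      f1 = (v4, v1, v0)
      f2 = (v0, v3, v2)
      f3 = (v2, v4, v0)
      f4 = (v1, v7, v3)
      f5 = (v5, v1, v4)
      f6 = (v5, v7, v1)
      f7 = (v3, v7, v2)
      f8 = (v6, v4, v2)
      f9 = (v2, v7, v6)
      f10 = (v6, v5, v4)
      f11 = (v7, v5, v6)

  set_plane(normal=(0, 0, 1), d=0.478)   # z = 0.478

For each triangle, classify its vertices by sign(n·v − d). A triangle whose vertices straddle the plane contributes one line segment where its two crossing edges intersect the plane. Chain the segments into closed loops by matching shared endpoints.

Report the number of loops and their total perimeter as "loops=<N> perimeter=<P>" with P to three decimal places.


loops=1 perimeter=12.660

Straddling triangles (8 of 12):
  (v1,v3,v0) [++-] → (-1.755, 0.524498, 0.478)–(-1.755, -1.41, 0.478)  len=1.9345
  (v4,v1,v0) [-+-] → (-0.652833, -1.41, 0.478)–(-1.755, -1.41, 0.478)  len=1.1022
  (v0,v3,v2) [-+-] → (-1.755, 0.524498, 0.478)–(-1.755, 1.41, 0.478)  len=0.8855
  (v5,v1,v4) [++-] → (-0.652833, -1.41, 0.478)–(1.755, -1.41, 0.478)  len=2.4078
  (v3,v7,v2) [++-] → (0.652833, 1.41, 0.478)–(-1.755, 1.41, 0.478)  len=2.4078
  (v2,v7,v6) [-+-] → (0.652833, 1.41, 0.478)–(1.755, 1.41, 0.478)  len=1.1022
  (v6,v5,v4) [-+-] → (1.755, -0.524498, 0.478)–(1.755, -1.41, 0.478)  len=0.8855
  (v7,v5,v6) [++-] → (1.755, -0.524498, 0.478)–(1.755, 1.41, 0.478)  len=1.9345

Chained into 1 loop(s):
  loop 1: 8 segments, perimeter = 12.6600
Total perimeter = 12.660


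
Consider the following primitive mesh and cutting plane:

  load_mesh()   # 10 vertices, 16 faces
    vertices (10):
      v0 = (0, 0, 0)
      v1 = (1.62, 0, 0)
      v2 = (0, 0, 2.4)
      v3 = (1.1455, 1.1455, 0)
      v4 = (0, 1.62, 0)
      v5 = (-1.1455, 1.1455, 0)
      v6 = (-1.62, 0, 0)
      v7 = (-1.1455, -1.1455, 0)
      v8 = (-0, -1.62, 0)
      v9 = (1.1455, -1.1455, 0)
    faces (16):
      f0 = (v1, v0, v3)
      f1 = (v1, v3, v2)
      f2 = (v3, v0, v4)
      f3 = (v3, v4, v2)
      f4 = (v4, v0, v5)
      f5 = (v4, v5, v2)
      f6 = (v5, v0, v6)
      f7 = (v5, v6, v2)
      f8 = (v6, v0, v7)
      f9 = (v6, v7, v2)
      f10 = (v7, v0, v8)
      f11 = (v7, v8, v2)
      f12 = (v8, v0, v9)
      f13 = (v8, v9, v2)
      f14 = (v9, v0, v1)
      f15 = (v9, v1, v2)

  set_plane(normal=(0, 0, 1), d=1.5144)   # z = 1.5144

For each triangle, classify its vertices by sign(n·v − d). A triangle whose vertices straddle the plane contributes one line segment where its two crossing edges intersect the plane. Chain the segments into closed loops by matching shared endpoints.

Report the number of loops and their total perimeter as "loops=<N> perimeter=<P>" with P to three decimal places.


loops=1 perimeter=3.660

Straddling triangles (8 of 16):
  (v1,v3,v2) [--+] → (0.422689, 0.422689, 1.5144)–(0.59778, 0, 1.5144)  len=0.4575
  (v3,v4,v2) [--+] → (0, 0.59778, 1.5144)–(0.422689, 0.422689, 1.5144)  len=0.4575
  (v4,v5,v2) [--+] → (-0.422689, 0.422689, 1.5144)–(0, 0.59778, 1.5144)  len=0.4575
  (v5,v6,v2) [--+] → (-0.59778, 0, 1.5144)–(-0.422689, 0.422689, 1.5144)  len=0.4575
  (v6,v7,v2) [--+] → (-0.422689, -0.422689, 1.5144)–(-0.59778, 0, 1.5144)  len=0.4575
  (v7,v8,v2) [--+] → (0, -0.59778, 1.5144)–(-0.422689, -0.422689, 1.5144)  len=0.4575
  (v8,v9,v2) [--+] → (0.422689, -0.422689, 1.5144)–(0, -0.59778, 1.5144)  len=0.4575
  (v9,v1,v2) [--+] → (0.59778, 0, 1.5144)–(0.422689, -0.422689, 1.5144)  len=0.4575

Chained into 1 loop(s):
  loop 1: 8 segments, perimeter = 3.6601
Total perimeter = 3.660


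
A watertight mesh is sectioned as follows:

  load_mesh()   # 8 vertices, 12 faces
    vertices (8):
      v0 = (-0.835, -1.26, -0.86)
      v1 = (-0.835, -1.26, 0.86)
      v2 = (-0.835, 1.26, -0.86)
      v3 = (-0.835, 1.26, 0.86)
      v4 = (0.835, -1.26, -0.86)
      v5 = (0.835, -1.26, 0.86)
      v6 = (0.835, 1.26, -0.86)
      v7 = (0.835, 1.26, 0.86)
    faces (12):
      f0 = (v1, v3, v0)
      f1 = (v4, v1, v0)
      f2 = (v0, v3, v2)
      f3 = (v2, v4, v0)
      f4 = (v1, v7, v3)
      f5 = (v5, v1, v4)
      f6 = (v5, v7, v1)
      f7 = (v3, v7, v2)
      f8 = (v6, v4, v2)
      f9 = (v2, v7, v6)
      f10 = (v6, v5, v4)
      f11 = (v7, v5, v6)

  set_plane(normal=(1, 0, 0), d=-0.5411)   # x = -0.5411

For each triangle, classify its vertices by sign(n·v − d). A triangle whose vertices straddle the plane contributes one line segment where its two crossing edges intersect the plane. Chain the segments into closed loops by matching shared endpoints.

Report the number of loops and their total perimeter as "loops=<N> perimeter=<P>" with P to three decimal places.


loops=1 perimeter=8.480

Straddling triangles (8 of 12):
  (v4,v1,v0) [+--] → (-0.5411, -1.26, 0.557301)–(-0.5411, -1.26, -0.86)  len=1.4173
  (v2,v4,v0) [-+-] → (-0.5411, 0.81651, -0.86)–(-0.5411, -1.26, -0.86)  len=2.0765
  (v1,v7,v3) [-+-] → (-0.5411, -0.81651, 0.86)–(-0.5411, 1.26, 0.86)  len=2.0765
  (v5,v1,v4) [+-+] → (-0.5411, -1.26, 0.86)–(-0.5411, -1.26, 0.557301)  len=0.3027
  (v5,v7,v1) [++-] → (-0.5411, -0.81651, 0.86)–(-0.5411, -1.26, 0.86)  len=0.4435
  (v3,v7,v2) [-+-] → (-0.5411, 1.26, 0.86)–(-0.5411, 1.26, -0.557301)  len=1.4173
  (v6,v4,v2) [++-] → (-0.5411, 0.81651, -0.86)–(-0.5411, 1.26, -0.86)  len=0.4435
  (v2,v7,v6) [-++] → (-0.5411, 1.26, -0.557301)–(-0.5411, 1.26, -0.86)  len=0.3027

Chained into 1 loop(s):
  loop 1: 8 segments, perimeter = 8.4800
Total perimeter = 8.480


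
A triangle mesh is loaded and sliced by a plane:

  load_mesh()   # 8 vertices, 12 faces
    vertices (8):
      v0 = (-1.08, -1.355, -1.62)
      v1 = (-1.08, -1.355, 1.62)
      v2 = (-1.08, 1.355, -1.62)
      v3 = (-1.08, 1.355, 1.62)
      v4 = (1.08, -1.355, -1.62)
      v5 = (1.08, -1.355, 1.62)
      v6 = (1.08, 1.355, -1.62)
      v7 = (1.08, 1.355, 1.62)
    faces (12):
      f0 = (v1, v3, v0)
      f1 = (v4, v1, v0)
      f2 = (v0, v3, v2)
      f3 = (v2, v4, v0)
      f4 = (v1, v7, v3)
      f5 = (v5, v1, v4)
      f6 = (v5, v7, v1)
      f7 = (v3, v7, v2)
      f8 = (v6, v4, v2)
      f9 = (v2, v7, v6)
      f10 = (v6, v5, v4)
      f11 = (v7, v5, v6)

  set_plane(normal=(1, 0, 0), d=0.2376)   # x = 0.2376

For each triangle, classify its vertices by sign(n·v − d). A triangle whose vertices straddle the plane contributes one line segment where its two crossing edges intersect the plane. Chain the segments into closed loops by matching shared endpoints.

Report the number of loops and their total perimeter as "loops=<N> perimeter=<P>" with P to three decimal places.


Straddling triangles (8 of 12):
  (v4,v1,v0) [+--] → (0.2376, -1.355, -0.3564)–(0.2376, -1.355, -1.62)  len=1.2636
  (v2,v4,v0) [-+-] → (0.2376, -0.2981, -1.62)–(0.2376, -1.355, -1.62)  len=1.0569
  (v1,v7,v3) [-+-] → (0.2376, 0.2981, 1.62)–(0.2376, 1.355, 1.62)  len=1.0569
  (v5,v1,v4) [+-+] → (0.2376, -1.355, 1.62)–(0.2376, -1.355, -0.3564)  len=1.9764
  (v5,v7,v1) [++-] → (0.2376, 0.2981, 1.62)–(0.2376, -1.355, 1.62)  len=1.6531
  (v3,v7,v2) [-+-] → (0.2376, 1.355, 1.62)–(0.2376, 1.355, 0.3564)  len=1.2636
  (v6,v4,v2) [++-] → (0.2376, -0.2981, -1.62)–(0.2376, 1.355, -1.62)  len=1.6531
  (v2,v7,v6) [-++] → (0.2376, 1.355, 0.3564)–(0.2376, 1.355, -1.62)  len=1.9764

Chained into 1 loop(s):
  loop 1: 8 segments, perimeter = 11.9000
Total perimeter = 11.900

loops=1 perimeter=11.900


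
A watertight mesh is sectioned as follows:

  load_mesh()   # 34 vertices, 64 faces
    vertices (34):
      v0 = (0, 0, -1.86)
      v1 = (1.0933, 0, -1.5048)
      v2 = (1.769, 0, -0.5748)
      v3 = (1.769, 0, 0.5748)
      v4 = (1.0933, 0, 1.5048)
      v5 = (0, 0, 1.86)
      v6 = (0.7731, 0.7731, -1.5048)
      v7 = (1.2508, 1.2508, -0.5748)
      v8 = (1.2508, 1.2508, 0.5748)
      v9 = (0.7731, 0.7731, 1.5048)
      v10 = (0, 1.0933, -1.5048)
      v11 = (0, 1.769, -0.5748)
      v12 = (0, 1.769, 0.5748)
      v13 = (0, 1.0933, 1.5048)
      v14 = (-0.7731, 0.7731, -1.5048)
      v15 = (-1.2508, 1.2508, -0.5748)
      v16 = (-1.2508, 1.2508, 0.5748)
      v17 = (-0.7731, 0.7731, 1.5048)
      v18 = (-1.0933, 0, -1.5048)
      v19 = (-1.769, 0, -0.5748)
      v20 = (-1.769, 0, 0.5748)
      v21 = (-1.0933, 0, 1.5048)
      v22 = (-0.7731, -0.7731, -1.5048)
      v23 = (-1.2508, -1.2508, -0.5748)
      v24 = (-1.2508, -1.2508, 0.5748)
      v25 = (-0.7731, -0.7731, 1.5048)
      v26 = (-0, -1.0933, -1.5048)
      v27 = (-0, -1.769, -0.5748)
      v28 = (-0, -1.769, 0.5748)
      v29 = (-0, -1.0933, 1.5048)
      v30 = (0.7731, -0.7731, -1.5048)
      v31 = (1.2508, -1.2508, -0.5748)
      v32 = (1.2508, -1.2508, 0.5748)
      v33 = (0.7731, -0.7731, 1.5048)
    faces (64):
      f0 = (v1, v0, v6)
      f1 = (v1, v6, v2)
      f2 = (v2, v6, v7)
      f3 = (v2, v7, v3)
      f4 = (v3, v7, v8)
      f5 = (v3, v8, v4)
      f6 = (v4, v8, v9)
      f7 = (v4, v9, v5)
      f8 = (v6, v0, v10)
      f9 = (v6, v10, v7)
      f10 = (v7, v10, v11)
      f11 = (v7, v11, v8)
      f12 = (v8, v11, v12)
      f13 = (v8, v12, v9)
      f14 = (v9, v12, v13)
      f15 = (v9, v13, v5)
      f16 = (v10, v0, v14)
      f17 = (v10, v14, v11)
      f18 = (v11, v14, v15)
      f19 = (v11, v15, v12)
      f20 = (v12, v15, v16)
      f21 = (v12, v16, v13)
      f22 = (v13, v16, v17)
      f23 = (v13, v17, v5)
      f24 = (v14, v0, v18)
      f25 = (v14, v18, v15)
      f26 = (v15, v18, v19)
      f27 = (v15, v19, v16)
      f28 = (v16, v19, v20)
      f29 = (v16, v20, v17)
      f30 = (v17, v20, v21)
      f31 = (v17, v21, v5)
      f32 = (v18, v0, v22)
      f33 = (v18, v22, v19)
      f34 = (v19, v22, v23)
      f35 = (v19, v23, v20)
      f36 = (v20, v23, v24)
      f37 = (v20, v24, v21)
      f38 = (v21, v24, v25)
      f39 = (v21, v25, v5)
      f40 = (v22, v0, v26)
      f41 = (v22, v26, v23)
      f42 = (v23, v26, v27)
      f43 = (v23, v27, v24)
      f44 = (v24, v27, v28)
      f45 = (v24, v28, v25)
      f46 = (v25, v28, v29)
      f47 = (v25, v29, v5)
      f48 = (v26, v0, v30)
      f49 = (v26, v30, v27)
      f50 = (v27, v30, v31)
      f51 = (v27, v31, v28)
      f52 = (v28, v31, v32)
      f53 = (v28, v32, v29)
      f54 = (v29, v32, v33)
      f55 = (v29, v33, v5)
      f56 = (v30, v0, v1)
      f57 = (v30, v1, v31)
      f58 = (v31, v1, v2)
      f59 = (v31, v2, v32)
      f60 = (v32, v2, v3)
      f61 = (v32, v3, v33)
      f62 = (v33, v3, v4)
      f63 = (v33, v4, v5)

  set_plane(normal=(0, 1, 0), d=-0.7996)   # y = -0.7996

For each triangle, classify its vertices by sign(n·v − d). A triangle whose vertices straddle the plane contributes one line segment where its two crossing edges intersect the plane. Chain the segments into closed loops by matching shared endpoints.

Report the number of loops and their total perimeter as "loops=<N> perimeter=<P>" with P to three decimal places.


Straddling triangles (20 of 64):
  (v19,v22,v23) [++-] → (-0.7996, -0.7996, -1.45321)–(-1.43773, -0.7996, -0.5748)  len=1.0857
  (v19,v23,v20) [+-+] → (-1.43773, -0.7996, -0.5748)–(-1.43773, -0.7996, -0.160106)  len=0.4147
  (v20,v23,v24) [+--] → (-1.43773, -0.7996, -0.160106)–(-1.43773, -0.7996, 0.5748)  len=0.7349
  (v20,v24,v21) [+-+] → (-1.43773, -0.7996, 0.5748)–(-1.19399, -0.7996, 0.910278)  len=0.4147
  (v21,v24,v25) [+-+] → (-1.19399, -0.7996, 0.910278)–(-0.7996, -0.7996, 1.45321)  len=0.6711
  (v22,v0,v26) [++-] → (0, -0.7996, -1.60022)–(-0.709118, -0.7996, -1.5048)  len=0.7155
  (v22,v26,v23) [+--] → (-0.709118, -0.7996, -1.5048)–(-0.7996, -0.7996, -1.45321)  len=0.1042
  (v24,v28,v25) [--+] → (-0.752529, -0.7996, 1.48005)–(-0.7996, -0.7996, 1.45321)  len=0.0542
  (v25,v28,v29) [+--] → (-0.752529, -0.7996, 1.48005)–(-0.709118, -0.7996, 1.5048)  len=0.0500
  (v25,v29,v5) [+-+] → (-0.709118, -0.7996, 1.5048)–(0, -0.7996, 1.60022)  len=0.7155
  (v26,v0,v30) [-++] → (0, -0.7996, -1.60022)–(0.709118, -0.7996, -1.5048)  len=0.7155
  (v26,v30,v27) [-+-] → (0.709118, -0.7996, -1.5048)–(0.752529, -0.7996, -1.48005)  len=0.0500
  (v27,v30,v31) [-+-] → (0.752529, -0.7996, -1.48005)–(0.7996, -0.7996, -1.45321)  len=0.0542
  (v29,v32,v33) [--+] → (0.7996, -0.7996, 1.45321)–(0.709118, -0.7996, 1.5048)  len=0.1042
  (v29,v33,v5) [-++] → (0.709118, -0.7996, 1.5048)–(0, -0.7996, 1.60022)  len=0.7155
  (v30,v1,v31) [++-] → (1.19399, -0.7996, -0.910278)–(0.7996, -0.7996, -1.45321)  len=0.6711
  (v31,v1,v2) [-++] → (1.19399, -0.7996, -0.910278)–(1.43773, -0.7996, -0.5748)  len=0.4147
  (v31,v2,v32) [-+-] → (1.43773, -0.7996, -0.5748)–(1.43773, -0.7996, 0.160106)  len=0.7349
  (v32,v2,v3) [-++] → (1.43773, -0.7996, 0.160106)–(1.43773, -0.7996, 0.5748)  len=0.4147
  (v32,v3,v33) [-++] → (1.43773, -0.7996, 0.5748)–(0.7996, -0.7996, 1.45321)  len=1.0857

Chained into 1 loop(s):
  loop 1: 20 segments, perimeter = 9.9208
Total perimeter = 9.921

loops=1 perimeter=9.921
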